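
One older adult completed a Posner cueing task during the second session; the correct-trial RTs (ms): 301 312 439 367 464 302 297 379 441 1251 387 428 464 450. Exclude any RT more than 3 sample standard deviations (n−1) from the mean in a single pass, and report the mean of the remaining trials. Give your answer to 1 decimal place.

387.0 ms

n = 14, ΣRT = 6282, M = 448.714
Σ(x−M)² = 745112.86; s = √(745112.86/13) = 239.408
Cutoffs: 448.714 ± 3·239.408 → [-269.5, 1166.9]
Outside: 1251 → excluded.
Retained (n=13): Σ = 5031, mean = 5031/13 = 387.000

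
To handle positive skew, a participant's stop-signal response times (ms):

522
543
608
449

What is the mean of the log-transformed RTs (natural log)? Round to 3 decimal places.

ln(RT): 6.2577, 6.2971, 6.4102, 6.1070
Σ ln(RT) = 25.0720
Mean = 25.0720/4 = 6.26799

6.268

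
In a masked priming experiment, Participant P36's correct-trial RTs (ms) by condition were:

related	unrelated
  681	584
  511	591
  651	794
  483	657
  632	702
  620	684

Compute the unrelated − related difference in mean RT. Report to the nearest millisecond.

M(related) = 3578/6 = 596.333
M(unrelated) = 4012/6 = 668.667
Difference = 668.667 − 596.333 = 72.333 ms

72 ms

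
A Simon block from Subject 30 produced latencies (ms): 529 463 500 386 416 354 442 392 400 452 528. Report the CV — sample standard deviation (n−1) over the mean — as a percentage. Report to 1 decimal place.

13.3%

n = 11, Σ = 4862, M = 442.0000
Σ(x−M)² = 34690.000; s = √(34690.000/10) = 58.8982
CV = 58.8982 / 442.0000 = 0.13325 = 13.325%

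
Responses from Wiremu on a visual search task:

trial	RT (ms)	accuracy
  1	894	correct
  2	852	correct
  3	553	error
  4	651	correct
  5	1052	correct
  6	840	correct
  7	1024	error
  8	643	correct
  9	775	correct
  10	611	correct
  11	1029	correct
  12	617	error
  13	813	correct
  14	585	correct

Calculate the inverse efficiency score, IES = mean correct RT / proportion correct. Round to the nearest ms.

Correct trials (n=11): 894, 852, 651, 1052, 840, 643, 775, 611, 1029, 813, 585
Mean correct RT = 8745/11 = 795.0000 ms
Proportion correct = 11/14
IES = 795.0000 / (11/14) = 1011.818 ms

1012 ms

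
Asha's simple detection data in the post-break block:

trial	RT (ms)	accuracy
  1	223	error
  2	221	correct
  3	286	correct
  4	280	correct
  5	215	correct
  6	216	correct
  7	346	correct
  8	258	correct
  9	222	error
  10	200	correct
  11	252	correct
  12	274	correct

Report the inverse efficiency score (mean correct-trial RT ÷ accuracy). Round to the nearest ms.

306 ms

Correct trials (n=10): 221, 286, 280, 215, 216, 346, 258, 200, 252, 274
Mean correct RT = 2548/10 = 254.8000 ms
Proportion correct = 10/12
IES = 254.8000 / (10/12) = 305.760 ms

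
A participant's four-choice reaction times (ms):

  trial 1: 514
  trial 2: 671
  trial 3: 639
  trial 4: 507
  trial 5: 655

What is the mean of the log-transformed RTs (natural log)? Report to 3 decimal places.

ln(RT): 6.2422, 6.5088, 6.4599, 6.2285, 6.4846
Σ ln(RT) = 31.9240
Mean = 31.9240/5 = 6.38481

6.385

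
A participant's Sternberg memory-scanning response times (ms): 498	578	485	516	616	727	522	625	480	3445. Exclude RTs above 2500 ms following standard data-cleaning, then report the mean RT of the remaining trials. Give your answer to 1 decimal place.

560.8 ms

Excluded: 3445
Retained (n=9): Σ = 5047
Mean = 5047/9 = 560.7778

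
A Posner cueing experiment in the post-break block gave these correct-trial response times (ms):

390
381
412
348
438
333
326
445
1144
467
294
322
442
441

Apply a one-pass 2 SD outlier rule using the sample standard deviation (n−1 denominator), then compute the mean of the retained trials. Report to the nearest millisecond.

388 ms

n = 14, ΣRT = 6183, M = 441.643
Σ(x−M)² = 571255.21; s = √(571255.21/13) = 209.625
Cutoffs: 441.643 ± 2·209.625 → [22.4, 860.9]
Outside: 1144 → excluded.
Retained (n=13): Σ = 5039, mean = 5039/13 = 387.615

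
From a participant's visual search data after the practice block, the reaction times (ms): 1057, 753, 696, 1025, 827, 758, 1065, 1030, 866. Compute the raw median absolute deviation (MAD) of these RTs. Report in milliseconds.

159 ms

Sorted: 696, 753, 758, 827, 866, 1025, 1030, 1057, 1065 → median = 866
|x − 866|: 191, 113, 170, 159, 39, 108, 199, 164, 0
Sorted deviations: 0, 39, 108, 113, 159, 164, 170, 191, 199 → MAD = 159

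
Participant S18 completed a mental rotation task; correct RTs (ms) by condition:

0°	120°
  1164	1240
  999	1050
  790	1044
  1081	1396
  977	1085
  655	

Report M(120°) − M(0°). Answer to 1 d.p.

M(0°) = 5666/6 = 944.333
M(120°) = 5815/5 = 1163.000
Difference = 1163.000 − 944.333 = 218.667 ms

218.7 ms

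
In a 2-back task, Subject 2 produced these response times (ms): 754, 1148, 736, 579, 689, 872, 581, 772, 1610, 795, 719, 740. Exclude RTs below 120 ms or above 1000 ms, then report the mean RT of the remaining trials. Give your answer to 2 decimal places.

Excluded: 1148, 1610
Retained (n=10): Σ = 7237
Mean = 7237/10 = 723.7000

723.70 ms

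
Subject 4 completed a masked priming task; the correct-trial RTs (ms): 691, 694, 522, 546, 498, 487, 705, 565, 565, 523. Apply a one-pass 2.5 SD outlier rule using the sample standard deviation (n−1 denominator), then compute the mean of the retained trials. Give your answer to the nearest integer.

580 ms

n = 10, ΣRT = 5796, M = 579.600
Σ(x−M)² = 64532.40; s = √(64532.40/9) = 84.677
Cutoffs: 579.600 ± 2.5·84.677 → [367.9, 791.3]
No RTs fall outside the cutoffs; all 10 retained. Mean = 5796/10 = 579.600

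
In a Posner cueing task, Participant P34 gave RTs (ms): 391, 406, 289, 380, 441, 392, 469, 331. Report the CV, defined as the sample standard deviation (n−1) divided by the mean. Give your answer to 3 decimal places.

n = 8, Σ = 3099, M = 387.3750
Σ(x−M)² = 22829.875; s = √(22829.875/7) = 57.1088
CV = 57.1088 / 387.3750 = 0.14743

0.147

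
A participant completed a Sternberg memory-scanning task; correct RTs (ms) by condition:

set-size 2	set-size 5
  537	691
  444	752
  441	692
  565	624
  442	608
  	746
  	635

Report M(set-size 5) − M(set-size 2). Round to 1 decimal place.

M(set-size 2) = 2429/5 = 485.800
M(set-size 5) = 4748/7 = 678.286
Difference = 678.286 − 485.800 = 192.486 ms

192.5 ms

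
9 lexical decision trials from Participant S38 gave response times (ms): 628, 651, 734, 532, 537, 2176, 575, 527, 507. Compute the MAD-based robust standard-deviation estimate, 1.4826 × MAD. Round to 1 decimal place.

Sorted: 507, 527, 532, 537, 575, 628, 651, 734, 2176 → median = 575
|x − 575| sorted: 0, 38, 43, 48, 53, 68, 76, 159, 1601 → MAD = 53
Robust SD ≈ 1.4826 × 53 = 78.578

78.6 ms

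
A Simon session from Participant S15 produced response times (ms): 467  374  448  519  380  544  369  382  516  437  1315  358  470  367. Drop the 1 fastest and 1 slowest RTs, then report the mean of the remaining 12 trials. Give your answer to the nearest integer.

Sorted: 358, 367, 369, 374, 380, 382, 437, 448, 467, 470, 516, 519, 544, 1315
Drop lowest 1 (358) and highest 1 (1315)
Remaining (n=12): Σ = 5273, mean = 5273/12 = 439.417

439 ms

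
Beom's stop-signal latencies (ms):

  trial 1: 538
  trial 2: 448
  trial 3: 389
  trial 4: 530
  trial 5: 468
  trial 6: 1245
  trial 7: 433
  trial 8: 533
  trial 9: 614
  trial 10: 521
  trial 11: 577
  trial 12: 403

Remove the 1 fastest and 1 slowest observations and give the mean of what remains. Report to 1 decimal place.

Sorted: 389, 403, 433, 448, 468, 521, 530, 533, 538, 577, 614, 1245
Drop lowest 1 (389) and highest 1 (1245)
Remaining (n=10): Σ = 5065, mean = 5065/10 = 506.500

506.5 ms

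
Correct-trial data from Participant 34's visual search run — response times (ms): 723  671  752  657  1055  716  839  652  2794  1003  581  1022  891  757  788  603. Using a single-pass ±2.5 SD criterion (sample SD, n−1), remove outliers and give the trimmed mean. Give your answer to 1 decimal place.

780.7 ms

n = 16, ΣRT = 14504, M = 906.500
Σ(x−M)² = 4122926.00; s = √(4122926.00/15) = 524.273
Cutoffs: 906.500 ± 2.5·524.273 → [-404.2, 2217.2]
Outside: 2794 → excluded.
Retained (n=15): Σ = 11710, mean = 11710/15 = 780.667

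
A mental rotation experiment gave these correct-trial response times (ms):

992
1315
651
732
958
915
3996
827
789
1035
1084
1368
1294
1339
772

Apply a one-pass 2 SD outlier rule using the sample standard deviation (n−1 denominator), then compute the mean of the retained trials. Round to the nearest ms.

1005 ms

n = 15, ΣRT = 18067, M = 1204.467
Σ(x−M)² = 9122315.73; s = √(9122315.73/14) = 807.214
Cutoffs: 1204.467 ± 2·807.214 → [-410.0, 2818.9]
Outside: 3996 → excluded.
Retained (n=14): Σ = 14071, mean = 14071/14 = 1005.071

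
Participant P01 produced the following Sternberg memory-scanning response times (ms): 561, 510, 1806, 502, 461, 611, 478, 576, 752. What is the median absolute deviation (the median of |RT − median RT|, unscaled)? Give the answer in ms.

Sorted: 461, 478, 502, 510, 561, 576, 611, 752, 1806 → median = 561
|x − 561|: 0, 51, 1245, 59, 100, 50, 83, 15, 191
Sorted deviations: 0, 15, 50, 51, 59, 83, 100, 191, 1245 → MAD = 59

59 ms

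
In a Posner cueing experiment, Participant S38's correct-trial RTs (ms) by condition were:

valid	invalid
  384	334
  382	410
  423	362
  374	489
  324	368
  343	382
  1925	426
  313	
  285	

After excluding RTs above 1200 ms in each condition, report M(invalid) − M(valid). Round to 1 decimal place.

valid: exclude 1925
M(valid) = 2828/8 = 353.500
M(invalid) = 2771/7 = 395.857
Difference = 395.857 − 353.500 = 42.357 ms

42.4 ms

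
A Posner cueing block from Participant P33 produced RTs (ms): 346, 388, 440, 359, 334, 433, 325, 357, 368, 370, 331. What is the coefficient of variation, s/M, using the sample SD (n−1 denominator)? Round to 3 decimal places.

0.105

n = 11, Σ = 4051, M = 368.2727
Σ(x−M)² = 14872.182; s = √(14872.182/10) = 38.5645
CV = 38.5645 / 368.2727 = 0.10472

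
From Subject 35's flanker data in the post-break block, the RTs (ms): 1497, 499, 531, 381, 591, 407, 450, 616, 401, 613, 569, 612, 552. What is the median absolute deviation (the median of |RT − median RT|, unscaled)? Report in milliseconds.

Sorted: 381, 401, 407, 450, 499, 531, 552, 569, 591, 612, 613, 616, 1497 → median = 552
|x − 552|: 945, 53, 21, 171, 39, 145, 102, 64, 151, 61, 17, 60, 0
Sorted deviations: 0, 17, 21, 39, 53, 60, 61, 64, 102, 145, 151, 171, 945 → MAD = 61

61 ms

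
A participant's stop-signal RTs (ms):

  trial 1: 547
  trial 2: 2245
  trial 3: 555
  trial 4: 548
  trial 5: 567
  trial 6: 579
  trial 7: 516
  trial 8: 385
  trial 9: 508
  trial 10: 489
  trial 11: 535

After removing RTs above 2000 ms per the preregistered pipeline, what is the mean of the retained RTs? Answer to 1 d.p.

Excluded: 2245
Retained (n=10): Σ = 5229
Mean = 5229/10 = 522.9000

522.9 ms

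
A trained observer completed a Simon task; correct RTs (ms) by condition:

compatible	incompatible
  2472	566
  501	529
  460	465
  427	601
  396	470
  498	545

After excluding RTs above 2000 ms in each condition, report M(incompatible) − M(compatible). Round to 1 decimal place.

72.9 ms

compatible: exclude 2472
M(compatible) = 2282/5 = 456.400
M(incompatible) = 3176/6 = 529.333
Difference = 529.333 − 456.400 = 72.933 ms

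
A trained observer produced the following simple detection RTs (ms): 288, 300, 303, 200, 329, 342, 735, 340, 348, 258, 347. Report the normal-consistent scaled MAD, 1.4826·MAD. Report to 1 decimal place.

Sorted: 200, 258, 288, 300, 303, 329, 340, 342, 347, 348, 735 → median = 329
|x − 329| sorted: 0, 11, 13, 18, 19, 26, 29, 41, 71, 129, 406 → MAD = 26
Robust SD ≈ 1.4826 × 26 = 38.548

38.5 ms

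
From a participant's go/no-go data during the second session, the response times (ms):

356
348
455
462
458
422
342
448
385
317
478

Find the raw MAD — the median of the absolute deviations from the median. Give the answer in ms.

Sorted: 317, 342, 348, 356, 385, 422, 448, 455, 458, 462, 478 → median = 422
|x − 422|: 66, 74, 33, 40, 36, 0, 80, 26, 37, 105, 56
Sorted deviations: 0, 26, 33, 36, 37, 40, 56, 66, 74, 80, 105 → MAD = 40

40 ms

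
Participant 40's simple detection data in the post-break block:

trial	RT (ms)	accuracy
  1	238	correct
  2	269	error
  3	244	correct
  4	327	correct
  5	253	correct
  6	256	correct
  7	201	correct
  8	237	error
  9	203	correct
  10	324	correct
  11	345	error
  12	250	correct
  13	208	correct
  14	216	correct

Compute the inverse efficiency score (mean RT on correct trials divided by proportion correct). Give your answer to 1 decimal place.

Correct trials (n=11): 238, 244, 327, 253, 256, 201, 203, 324, 250, 208, 216
Mean correct RT = 2720/11 = 247.2727 ms
Proportion correct = 11/14
IES = 247.2727 / (11/14) = 314.711 ms

314.7 ms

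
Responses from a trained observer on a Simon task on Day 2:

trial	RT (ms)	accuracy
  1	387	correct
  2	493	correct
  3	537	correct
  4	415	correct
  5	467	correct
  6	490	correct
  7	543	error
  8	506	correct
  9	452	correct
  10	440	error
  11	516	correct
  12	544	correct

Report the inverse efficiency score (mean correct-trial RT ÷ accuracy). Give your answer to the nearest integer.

Correct trials (n=10): 387, 493, 537, 415, 467, 490, 506, 452, 516, 544
Mean correct RT = 4807/10 = 480.7000 ms
Proportion correct = 10/12
IES = 480.7000 / (10/12) = 576.840 ms

577 ms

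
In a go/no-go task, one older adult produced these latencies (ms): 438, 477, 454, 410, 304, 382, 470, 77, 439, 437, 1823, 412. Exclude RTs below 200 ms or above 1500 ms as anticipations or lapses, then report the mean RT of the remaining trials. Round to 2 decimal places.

422.30 ms

Excluded: 77, 1823
Retained (n=10): Σ = 4223
Mean = 4223/10 = 422.3000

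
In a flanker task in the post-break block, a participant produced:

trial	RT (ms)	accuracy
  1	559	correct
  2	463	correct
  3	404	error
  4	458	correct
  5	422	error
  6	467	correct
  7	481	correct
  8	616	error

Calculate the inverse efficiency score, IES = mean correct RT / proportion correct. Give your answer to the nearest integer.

777 ms

Correct trials (n=5): 559, 463, 458, 467, 481
Mean correct RT = 2428/5 = 485.6000 ms
Proportion correct = 5/8
IES = 485.6000 / (5/8) = 776.960 ms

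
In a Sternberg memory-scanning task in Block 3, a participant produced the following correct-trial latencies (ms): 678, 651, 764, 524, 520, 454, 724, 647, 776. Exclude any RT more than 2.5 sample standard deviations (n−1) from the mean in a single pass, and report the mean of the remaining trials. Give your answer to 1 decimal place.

637.6 ms

n = 9, ΣRT = 5738, M = 637.556
Σ(x−M)² = 104940.22; s = √(104940.22/8) = 114.532
Cutoffs: 637.556 ± 2.5·114.532 → [351.2, 923.9]
No RTs fall outside the cutoffs; all 9 retained. Mean = 5738/9 = 637.556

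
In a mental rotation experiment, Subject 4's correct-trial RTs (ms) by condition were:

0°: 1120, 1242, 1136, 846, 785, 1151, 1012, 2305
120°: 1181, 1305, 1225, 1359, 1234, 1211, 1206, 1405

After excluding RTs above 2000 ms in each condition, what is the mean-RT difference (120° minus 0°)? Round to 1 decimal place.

0°: exclude 2305
M(0°) = 7292/7 = 1041.714
M(120°) = 10126/8 = 1265.750
Difference = 1265.750 − 1041.714 = 224.036 ms

224.0 ms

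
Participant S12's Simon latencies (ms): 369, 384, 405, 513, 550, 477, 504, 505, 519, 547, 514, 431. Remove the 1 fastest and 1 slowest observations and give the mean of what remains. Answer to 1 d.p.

Sorted: 369, 384, 405, 431, 477, 504, 505, 513, 514, 519, 547, 550
Drop lowest 1 (369) and highest 1 (550)
Remaining (n=10): Σ = 4799, mean = 4799/10 = 479.900

479.9 ms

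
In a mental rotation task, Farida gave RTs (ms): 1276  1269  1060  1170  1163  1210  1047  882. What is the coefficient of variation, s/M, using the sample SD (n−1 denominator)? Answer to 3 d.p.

0.117

n = 8, Σ = 9077, M = 1134.6250
Σ(x−M)² = 122847.875; s = √(122847.875/7) = 132.4753
CV = 132.4753 / 1134.6250 = 0.11676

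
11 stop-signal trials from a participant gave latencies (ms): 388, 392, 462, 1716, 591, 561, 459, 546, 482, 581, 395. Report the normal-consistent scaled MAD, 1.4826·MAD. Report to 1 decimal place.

Sorted: 388, 392, 395, 459, 462, 482, 546, 561, 581, 591, 1716 → median = 482
|x − 482| sorted: 0, 20, 23, 64, 79, 87, 90, 94, 99, 109, 1234 → MAD = 87
Robust SD ≈ 1.4826 × 87 = 128.986

129.0 ms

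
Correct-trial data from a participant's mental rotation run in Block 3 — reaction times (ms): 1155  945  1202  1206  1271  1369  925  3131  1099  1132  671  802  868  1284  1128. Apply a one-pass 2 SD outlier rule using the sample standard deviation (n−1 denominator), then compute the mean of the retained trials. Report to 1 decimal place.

n = 15, ΣRT = 18188, M = 1212.533
Σ(x−M)² = 4478255.73; s = √(4478255.73/14) = 565.575
Cutoffs: 1212.533 ± 2·565.575 → [81.4, 2343.7]
Outside: 3131 → excluded.
Retained (n=14): Σ = 15057, mean = 15057/14 = 1075.500

1075.5 ms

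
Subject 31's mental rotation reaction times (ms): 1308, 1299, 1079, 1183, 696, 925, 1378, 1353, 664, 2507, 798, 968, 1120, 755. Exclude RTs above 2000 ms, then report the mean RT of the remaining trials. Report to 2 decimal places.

1040.46 ms

Excluded: 2507
Retained (n=13): Σ = 13526
Mean = 13526/13 = 1040.4615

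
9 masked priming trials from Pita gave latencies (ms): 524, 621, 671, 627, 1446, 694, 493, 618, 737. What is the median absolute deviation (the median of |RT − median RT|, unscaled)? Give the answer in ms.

Sorted: 493, 524, 618, 621, 627, 671, 694, 737, 1446 → median = 627
|x − 627|: 103, 6, 44, 0, 819, 67, 134, 9, 110
Sorted deviations: 0, 6, 9, 44, 67, 103, 110, 134, 819 → MAD = 67

67 ms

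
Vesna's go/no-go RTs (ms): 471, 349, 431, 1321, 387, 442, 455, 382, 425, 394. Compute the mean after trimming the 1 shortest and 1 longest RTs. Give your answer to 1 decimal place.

Sorted: 349, 382, 387, 394, 425, 431, 442, 455, 471, 1321
Drop lowest 1 (349) and highest 1 (1321)
Remaining (n=8): Σ = 3387, mean = 3387/8 = 423.375

423.4 ms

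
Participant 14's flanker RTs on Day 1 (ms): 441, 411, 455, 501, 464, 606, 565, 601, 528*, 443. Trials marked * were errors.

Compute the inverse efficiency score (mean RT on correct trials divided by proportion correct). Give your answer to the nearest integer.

Correct trials (n=9): 441, 411, 455, 501, 464, 606, 565, 601, 443
Mean correct RT = 4487/9 = 498.5556 ms
Proportion correct = 9/10
IES = 498.5556 / (9/10) = 553.951 ms

554 ms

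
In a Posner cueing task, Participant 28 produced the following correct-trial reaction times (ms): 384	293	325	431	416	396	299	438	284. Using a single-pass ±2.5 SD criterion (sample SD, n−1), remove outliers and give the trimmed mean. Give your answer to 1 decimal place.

362.9 ms

n = 9, ΣRT = 3266, M = 362.889
Σ(x−M)² = 31268.89; s = √(31268.89/8) = 62.519
Cutoffs: 362.889 ± 2.5·62.519 → [206.6, 519.2]
No RTs fall outside the cutoffs; all 9 retained. Mean = 3266/9 = 362.889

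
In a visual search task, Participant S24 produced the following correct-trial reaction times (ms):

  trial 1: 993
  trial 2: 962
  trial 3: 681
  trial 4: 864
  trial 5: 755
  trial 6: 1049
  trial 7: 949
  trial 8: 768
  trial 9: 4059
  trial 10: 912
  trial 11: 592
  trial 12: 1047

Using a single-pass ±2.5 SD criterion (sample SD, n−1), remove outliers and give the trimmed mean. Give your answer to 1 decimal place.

870.2 ms

n = 12, ΣRT = 13631, M = 1135.917
Σ(x−M)² = 9552818.92; s = √(9552818.92/11) = 931.900
Cutoffs: 1135.917 ± 2.5·931.900 → [-1193.8, 3465.7]
Outside: 4059 → excluded.
Retained (n=11): Σ = 9572, mean = 9572/11 = 870.182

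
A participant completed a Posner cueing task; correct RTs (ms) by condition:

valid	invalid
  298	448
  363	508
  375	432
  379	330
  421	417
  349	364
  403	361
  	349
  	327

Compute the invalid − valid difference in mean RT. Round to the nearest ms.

M(valid) = 2588/7 = 369.714
M(invalid) = 3536/9 = 392.889
Difference = 392.889 − 369.714 = 23.175 ms

23 ms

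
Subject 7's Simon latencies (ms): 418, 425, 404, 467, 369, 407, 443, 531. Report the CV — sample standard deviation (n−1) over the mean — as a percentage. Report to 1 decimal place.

n = 8, Σ = 3464, M = 433.0000
Σ(x−M)² = 16762.000; s = √(16762.000/7) = 48.9344
CV = 48.9344 / 433.0000 = 0.11301 = 11.301%

11.3%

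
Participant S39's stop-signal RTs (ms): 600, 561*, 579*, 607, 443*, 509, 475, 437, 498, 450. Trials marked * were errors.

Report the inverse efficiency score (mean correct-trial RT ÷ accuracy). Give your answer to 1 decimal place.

729.8 ms

Correct trials (n=7): 600, 607, 509, 475, 437, 498, 450
Mean correct RT = 3576/7 = 510.8571 ms
Proportion correct = 7/10
IES = 510.8571 / (7/10) = 729.796 ms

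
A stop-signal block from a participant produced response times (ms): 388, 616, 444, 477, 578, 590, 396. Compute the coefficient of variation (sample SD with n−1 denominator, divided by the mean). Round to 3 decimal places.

n = 7, Σ = 3489, M = 498.4286
Σ(x−M)² = 54647.714; s = √(54647.714/6) = 95.4356
CV = 95.4356 / 498.4286 = 0.19147

0.191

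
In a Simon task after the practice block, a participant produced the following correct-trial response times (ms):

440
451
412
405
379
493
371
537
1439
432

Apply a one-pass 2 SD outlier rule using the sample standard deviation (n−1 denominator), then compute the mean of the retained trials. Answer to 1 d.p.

n = 10, ΣRT = 5359, M = 535.900
Σ(x−M)² = 928926.90; s = √(928926.90/9) = 321.270
Cutoffs: 535.900 ± 2·321.270 → [-106.6, 1178.4]
Outside: 1439 → excluded.
Retained (n=9): Σ = 3920, mean = 3920/9 = 435.556

435.6 ms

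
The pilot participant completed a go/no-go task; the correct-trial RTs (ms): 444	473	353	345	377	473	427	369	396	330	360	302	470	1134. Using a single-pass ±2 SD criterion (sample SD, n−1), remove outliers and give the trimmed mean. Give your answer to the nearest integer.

394 ms

n = 14, ΣRT = 6253, M = 446.643
Σ(x−M)² = 549365.21; s = √(549365.21/13) = 205.570
Cutoffs: 446.643 ± 2·205.570 → [35.5, 857.8]
Outside: 1134 → excluded.
Retained (n=13): Σ = 5119, mean = 5119/13 = 393.769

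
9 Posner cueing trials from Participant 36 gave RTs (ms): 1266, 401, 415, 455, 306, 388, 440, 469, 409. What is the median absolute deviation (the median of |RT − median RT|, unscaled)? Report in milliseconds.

27 ms

Sorted: 306, 388, 401, 409, 415, 440, 455, 469, 1266 → median = 415
|x − 415|: 851, 14, 0, 40, 109, 27, 25, 54, 6
Sorted deviations: 0, 6, 14, 25, 27, 40, 54, 109, 851 → MAD = 27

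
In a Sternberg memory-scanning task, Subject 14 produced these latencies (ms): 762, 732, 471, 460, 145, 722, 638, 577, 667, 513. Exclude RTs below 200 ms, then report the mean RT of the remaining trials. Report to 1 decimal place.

615.8 ms

Excluded: 145
Retained (n=9): Σ = 5542
Mean = 5542/9 = 615.7778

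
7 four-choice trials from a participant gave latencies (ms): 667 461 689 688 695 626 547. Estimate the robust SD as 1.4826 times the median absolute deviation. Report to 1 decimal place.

41.5 ms

Sorted: 461, 547, 626, 667, 688, 689, 695 → median = 667
|x − 667| sorted: 0, 21, 22, 28, 41, 120, 206 → MAD = 28
Robust SD ≈ 1.4826 × 28 = 41.513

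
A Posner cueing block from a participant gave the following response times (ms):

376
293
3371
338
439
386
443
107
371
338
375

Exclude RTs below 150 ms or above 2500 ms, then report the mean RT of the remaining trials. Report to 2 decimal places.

373.22 ms

Excluded: 107, 3371
Retained (n=9): Σ = 3359
Mean = 3359/9 = 373.2222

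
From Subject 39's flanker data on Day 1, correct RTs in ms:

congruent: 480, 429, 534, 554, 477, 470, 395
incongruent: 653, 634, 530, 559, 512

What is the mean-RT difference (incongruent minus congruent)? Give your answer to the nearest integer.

101 ms

M(congruent) = 3339/7 = 477.000
M(incongruent) = 2888/5 = 577.600
Difference = 577.600 − 477.000 = 100.600 ms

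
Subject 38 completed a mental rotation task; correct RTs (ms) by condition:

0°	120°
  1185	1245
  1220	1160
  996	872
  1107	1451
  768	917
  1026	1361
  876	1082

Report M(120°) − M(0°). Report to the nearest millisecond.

130 ms

M(0°) = 7178/7 = 1025.429
M(120°) = 8088/7 = 1155.429
Difference = 1155.429 − 1025.429 = 130.000 ms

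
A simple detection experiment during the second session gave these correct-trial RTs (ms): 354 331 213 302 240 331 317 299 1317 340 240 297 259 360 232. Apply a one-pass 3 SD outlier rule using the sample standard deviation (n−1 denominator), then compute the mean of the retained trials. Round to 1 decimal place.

n = 15, ΣRT = 5432, M = 362.133
Σ(x−M)² = 1007795.73; s = √(1007795.73/14) = 268.301
Cutoffs: 362.133 ± 3·268.301 → [-442.8, 1167.0]
Outside: 1317 → excluded.
Retained (n=14): Σ = 4115, mean = 4115/14 = 293.929

293.9 ms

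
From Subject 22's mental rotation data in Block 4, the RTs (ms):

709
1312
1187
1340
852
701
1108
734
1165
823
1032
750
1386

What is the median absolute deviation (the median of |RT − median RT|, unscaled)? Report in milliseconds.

280 ms

Sorted: 701, 709, 734, 750, 823, 852, 1032, 1108, 1165, 1187, 1312, 1340, 1386 → median = 1032
|x − 1032|: 323, 280, 155, 308, 180, 331, 76, 298, 133, 209, 0, 282, 354
Sorted deviations: 0, 76, 133, 155, 180, 209, 280, 282, 298, 308, 323, 331, 354 → MAD = 280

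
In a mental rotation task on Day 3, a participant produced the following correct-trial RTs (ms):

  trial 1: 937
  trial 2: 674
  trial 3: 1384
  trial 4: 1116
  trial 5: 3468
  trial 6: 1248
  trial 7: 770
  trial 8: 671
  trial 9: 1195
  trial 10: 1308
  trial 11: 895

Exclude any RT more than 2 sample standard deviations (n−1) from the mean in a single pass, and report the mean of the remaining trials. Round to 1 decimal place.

1019.8 ms

n = 11, ΣRT = 13666, M = 1242.364
Σ(x−M)² = 6082598.55; s = √(6082598.55/10) = 779.910
Cutoffs: 1242.364 ± 2·779.910 → [-317.5, 2802.2]
Outside: 3468 → excluded.
Retained (n=10): Σ = 10198, mean = 10198/10 = 1019.800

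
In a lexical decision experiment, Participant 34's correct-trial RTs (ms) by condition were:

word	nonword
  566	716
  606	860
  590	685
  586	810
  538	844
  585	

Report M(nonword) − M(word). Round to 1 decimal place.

M(word) = 3471/6 = 578.500
M(nonword) = 3915/5 = 783.000
Difference = 783.000 − 578.500 = 204.500 ms

204.5 ms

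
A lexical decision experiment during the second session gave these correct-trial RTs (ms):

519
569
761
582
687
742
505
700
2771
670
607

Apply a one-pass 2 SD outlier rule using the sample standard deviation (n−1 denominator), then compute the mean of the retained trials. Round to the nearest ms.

n = 11, ΣRT = 9113, M = 828.455
Σ(x−M)² = 4224608.73; s = √(4224608.73/10) = 649.970
Cutoffs: 828.455 ± 2·649.970 → [-471.5, 2128.4]
Outside: 2771 → excluded.
Retained (n=10): Σ = 6342, mean = 6342/10 = 634.200

634 ms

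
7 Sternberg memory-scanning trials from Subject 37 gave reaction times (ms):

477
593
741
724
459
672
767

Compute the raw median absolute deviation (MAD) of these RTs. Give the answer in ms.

Sorted: 459, 477, 593, 672, 724, 741, 767 → median = 672
|x − 672|: 195, 79, 69, 52, 213, 0, 95
Sorted deviations: 0, 52, 69, 79, 95, 195, 213 → MAD = 79

79 ms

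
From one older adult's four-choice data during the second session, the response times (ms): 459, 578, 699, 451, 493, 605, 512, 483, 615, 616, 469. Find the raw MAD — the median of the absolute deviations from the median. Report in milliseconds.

Sorted: 451, 459, 469, 483, 493, 512, 578, 605, 615, 616, 699 → median = 512
|x − 512|: 53, 66, 187, 61, 19, 93, 0, 29, 103, 104, 43
Sorted deviations: 0, 19, 29, 43, 53, 61, 66, 93, 103, 104, 187 → MAD = 61

61 ms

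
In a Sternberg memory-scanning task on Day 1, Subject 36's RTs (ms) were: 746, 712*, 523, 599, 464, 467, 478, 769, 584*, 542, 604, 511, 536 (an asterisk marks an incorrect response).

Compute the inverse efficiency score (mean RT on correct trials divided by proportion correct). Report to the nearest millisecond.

670 ms

Correct trials (n=11): 746, 523, 599, 464, 467, 478, 769, 542, 604, 511, 536
Mean correct RT = 6239/11 = 567.1818 ms
Proportion correct = 11/13
IES = 567.1818 / (11/13) = 670.306 ms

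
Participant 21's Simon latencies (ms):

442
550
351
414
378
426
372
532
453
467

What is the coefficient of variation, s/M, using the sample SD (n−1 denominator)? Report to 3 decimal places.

n = 10, Σ = 4385, M = 438.5000
Σ(x−M)² = 38704.500; s = √(38704.500/9) = 65.5782
CV = 65.5782 / 438.5000 = 0.14955

0.150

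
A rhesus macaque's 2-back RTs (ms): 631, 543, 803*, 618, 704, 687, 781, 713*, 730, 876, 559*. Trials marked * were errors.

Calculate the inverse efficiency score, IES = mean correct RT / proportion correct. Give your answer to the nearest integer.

957 ms

Correct trials (n=8): 631, 543, 618, 704, 687, 781, 730, 876
Mean correct RT = 5570/8 = 696.2500 ms
Proportion correct = 8/11
IES = 696.2500 / (8/11) = 957.344 ms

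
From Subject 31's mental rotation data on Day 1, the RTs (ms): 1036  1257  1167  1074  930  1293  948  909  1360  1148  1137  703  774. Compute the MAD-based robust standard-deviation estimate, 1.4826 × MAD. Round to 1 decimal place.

Sorted: 703, 774, 909, 930, 948, 1036, 1074, 1137, 1148, 1167, 1257, 1293, 1360 → median = 1074
|x − 1074| sorted: 0, 38, 63, 74, 93, 126, 144, 165, 183, 219, 286, 300, 371 → MAD = 144
Robust SD ≈ 1.4826 × 144 = 213.494

213.5 ms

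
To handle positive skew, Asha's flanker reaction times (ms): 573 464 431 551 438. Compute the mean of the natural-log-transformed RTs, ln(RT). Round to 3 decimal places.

6.190

ln(RT): 6.3509, 6.1399, 6.0661, 6.3117, 6.0822
Σ ln(RT) = 30.9508
Mean = 30.9508/5 = 6.19017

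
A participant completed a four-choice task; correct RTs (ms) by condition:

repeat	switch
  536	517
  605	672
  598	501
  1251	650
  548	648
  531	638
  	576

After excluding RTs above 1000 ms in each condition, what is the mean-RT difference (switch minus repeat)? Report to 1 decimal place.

36.7 ms

repeat: exclude 1251
M(repeat) = 2818/5 = 563.600
M(switch) = 4202/7 = 600.286
Difference = 600.286 − 563.600 = 36.686 ms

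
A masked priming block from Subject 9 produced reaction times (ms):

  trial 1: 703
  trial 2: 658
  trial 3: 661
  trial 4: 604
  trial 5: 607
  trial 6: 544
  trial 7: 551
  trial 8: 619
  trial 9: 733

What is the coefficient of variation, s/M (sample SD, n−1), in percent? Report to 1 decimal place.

n = 9, Σ = 5680, M = 631.1111
Σ(x−M)² = 32634.889; s = √(32634.889/8) = 63.8699
CV = 63.8699 / 631.1111 = 0.10120 = 10.120%

10.1%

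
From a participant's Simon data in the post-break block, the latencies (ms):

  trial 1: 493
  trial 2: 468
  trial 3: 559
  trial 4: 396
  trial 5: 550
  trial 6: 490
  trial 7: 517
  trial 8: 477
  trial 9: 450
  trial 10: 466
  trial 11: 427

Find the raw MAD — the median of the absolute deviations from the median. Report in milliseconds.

27 ms

Sorted: 396, 427, 450, 466, 468, 477, 490, 493, 517, 550, 559 → median = 477
|x − 477|: 16, 9, 82, 81, 73, 13, 40, 0, 27, 11, 50
Sorted deviations: 0, 9, 11, 13, 16, 27, 40, 50, 73, 81, 82 → MAD = 27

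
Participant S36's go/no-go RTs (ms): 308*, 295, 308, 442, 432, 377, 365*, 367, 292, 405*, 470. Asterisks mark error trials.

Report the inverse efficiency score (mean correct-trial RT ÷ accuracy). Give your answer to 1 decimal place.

Correct trials (n=8): 295, 308, 442, 432, 377, 367, 292, 470
Mean correct RT = 2983/8 = 372.8750 ms
Proportion correct = 8/11
IES = 372.8750 / (8/11) = 512.703 ms

512.7 ms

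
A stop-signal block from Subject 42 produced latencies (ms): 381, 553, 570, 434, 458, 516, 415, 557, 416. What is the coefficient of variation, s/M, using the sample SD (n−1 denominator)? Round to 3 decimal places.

0.150

n = 9, Σ = 4300, M = 477.7778
Σ(x−M)² = 41331.556; s = √(41331.556/8) = 71.8780
CV = 71.8780 / 477.7778 = 0.15044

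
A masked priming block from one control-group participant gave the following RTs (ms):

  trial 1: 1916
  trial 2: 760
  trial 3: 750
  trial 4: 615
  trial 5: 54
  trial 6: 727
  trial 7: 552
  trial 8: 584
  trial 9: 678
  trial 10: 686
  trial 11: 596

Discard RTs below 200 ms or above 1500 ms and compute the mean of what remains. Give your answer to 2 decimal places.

660.89 ms

Excluded: 54, 1916
Retained (n=9): Σ = 5948
Mean = 5948/9 = 660.8889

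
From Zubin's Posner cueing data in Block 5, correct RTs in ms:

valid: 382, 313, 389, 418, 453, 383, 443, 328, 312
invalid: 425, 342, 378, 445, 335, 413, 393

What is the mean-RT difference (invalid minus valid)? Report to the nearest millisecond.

10 ms

M(valid) = 3421/9 = 380.111
M(invalid) = 2731/7 = 390.143
Difference = 390.143 − 380.111 = 10.032 ms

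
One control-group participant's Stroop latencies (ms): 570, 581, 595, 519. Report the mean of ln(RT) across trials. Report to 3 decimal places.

ln(RT): 6.3456, 6.3648, 6.3886, 6.2519
Σ ln(RT) = 25.3509
Mean = 25.3509/4 = 6.33771

6.338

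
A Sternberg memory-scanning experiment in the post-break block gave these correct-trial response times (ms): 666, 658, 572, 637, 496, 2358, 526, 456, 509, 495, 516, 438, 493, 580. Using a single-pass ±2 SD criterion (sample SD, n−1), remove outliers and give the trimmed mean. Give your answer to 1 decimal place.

n = 14, ΣRT = 9400, M = 671.429
Σ(x−M)² = 3130491.43; s = √(3130491.43/13) = 490.721
Cutoffs: 671.429 ± 2·490.721 → [-310.0, 1652.9]
Outside: 2358 → excluded.
Retained (n=13): Σ = 7042, mean = 7042/13 = 541.692

541.7 ms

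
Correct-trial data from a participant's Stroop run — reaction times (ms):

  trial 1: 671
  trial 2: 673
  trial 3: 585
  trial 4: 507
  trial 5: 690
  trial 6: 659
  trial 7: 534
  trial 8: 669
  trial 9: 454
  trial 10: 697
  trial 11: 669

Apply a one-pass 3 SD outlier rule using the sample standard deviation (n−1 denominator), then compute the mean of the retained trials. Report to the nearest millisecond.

n = 11, ΣRT = 6808, M = 618.909
Σ(x−M)² = 71494.91; s = √(71494.91/10) = 84.555
Cutoffs: 618.909 ± 3·84.555 → [365.2, 872.6]
No RTs fall outside the cutoffs; all 11 retained. Mean = 6808/11 = 618.909

619 ms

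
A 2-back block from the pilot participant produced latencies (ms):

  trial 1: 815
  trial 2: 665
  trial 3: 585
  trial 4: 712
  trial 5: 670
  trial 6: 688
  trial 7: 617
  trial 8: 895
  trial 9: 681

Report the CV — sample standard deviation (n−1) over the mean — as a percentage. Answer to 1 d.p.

n = 9, Σ = 6328, M = 703.1111
Σ(x−M)² = 74050.889; s = √(74050.889/8) = 96.2100
CV = 96.2100 / 703.1111 = 0.13683 = 13.683%

13.7%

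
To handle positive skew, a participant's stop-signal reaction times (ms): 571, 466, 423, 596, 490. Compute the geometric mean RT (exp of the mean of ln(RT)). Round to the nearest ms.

505 ms

ln(RT): 6.3474, 6.1442, 6.0474, 6.3902, 6.1944
Mean ln(RT) = 31.1236/5 = 6.22472
Geometric mean = exp(6.22472) = 505.08 ms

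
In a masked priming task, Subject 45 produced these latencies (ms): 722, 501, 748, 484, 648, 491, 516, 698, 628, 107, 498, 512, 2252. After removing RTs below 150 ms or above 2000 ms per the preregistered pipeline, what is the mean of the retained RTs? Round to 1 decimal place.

586.0 ms

Excluded: 107, 2252
Retained (n=11): Σ = 6446
Mean = 6446/11 = 586.0000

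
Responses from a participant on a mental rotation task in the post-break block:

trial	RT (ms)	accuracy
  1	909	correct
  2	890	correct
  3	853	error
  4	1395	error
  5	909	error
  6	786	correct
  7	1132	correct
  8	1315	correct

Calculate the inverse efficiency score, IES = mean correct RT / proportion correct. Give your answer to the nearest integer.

1610 ms

Correct trials (n=5): 909, 890, 786, 1132, 1315
Mean correct RT = 5032/5 = 1006.4000 ms
Proportion correct = 5/8
IES = 1006.4000 / (5/8) = 1610.240 ms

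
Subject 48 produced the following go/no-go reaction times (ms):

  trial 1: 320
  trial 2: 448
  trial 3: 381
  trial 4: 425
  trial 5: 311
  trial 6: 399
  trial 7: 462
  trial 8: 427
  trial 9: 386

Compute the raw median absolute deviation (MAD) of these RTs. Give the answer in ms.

28 ms

Sorted: 311, 320, 381, 386, 399, 425, 427, 448, 462 → median = 399
|x − 399|: 79, 49, 18, 26, 88, 0, 63, 28, 13
Sorted deviations: 0, 13, 18, 26, 28, 49, 63, 79, 88 → MAD = 28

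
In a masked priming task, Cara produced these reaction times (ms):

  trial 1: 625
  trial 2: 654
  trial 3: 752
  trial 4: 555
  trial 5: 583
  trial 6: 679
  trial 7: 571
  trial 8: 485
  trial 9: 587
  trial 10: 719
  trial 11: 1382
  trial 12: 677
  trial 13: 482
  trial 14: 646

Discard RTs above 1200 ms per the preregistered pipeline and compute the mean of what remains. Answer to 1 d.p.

Excluded: 1382
Retained (n=13): Σ = 8015
Mean = 8015/13 = 616.5385

616.5 ms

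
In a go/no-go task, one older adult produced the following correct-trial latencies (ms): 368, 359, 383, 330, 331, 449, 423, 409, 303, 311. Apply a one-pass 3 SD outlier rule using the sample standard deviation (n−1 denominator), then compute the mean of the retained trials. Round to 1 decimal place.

366.6 ms

n = 10, ΣRT = 3666, M = 366.600
Σ(x−M)² = 21840.40; s = √(21840.40/9) = 49.262
Cutoffs: 366.600 ± 3·49.262 → [218.8, 514.4]
No RTs fall outside the cutoffs; all 10 retained. Mean = 3666/10 = 366.600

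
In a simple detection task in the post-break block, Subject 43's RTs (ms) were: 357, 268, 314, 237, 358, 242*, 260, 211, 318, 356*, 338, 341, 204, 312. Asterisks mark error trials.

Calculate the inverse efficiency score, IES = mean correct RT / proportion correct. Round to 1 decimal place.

342.0 ms

Correct trials (n=12): 357, 268, 314, 237, 358, 260, 211, 318, 338, 341, 204, 312
Mean correct RT = 3518/12 = 293.1667 ms
Proportion correct = 12/14
IES = 293.1667 / (12/14) = 342.028 ms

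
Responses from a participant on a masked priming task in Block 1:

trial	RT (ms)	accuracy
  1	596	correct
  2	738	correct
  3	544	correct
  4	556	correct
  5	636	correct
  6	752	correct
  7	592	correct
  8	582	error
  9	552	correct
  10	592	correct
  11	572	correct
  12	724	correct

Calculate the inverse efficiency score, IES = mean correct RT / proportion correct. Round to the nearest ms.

Correct trials (n=11): 596, 738, 544, 556, 636, 752, 592, 552, 592, 572, 724
Mean correct RT = 6854/11 = 623.0909 ms
Proportion correct = 11/12
IES = 623.0909 / (11/12) = 679.736 ms

680 ms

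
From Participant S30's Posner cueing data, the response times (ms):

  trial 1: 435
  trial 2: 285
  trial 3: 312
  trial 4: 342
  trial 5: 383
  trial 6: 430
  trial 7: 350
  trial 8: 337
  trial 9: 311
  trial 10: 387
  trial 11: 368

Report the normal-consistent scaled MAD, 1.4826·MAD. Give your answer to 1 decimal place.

Sorted: 285, 311, 312, 337, 342, 350, 368, 383, 387, 430, 435 → median = 350
|x − 350| sorted: 0, 8, 13, 18, 33, 37, 38, 39, 65, 80, 85 → MAD = 37
Robust SD ≈ 1.4826 × 37 = 54.856

54.9 ms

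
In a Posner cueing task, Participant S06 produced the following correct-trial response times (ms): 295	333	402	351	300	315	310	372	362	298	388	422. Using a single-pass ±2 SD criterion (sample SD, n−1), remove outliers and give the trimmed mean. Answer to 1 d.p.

345.7 ms

n = 12, ΣRT = 4148, M = 345.667
Σ(x−M)² = 21078.67; s = √(21078.67/11) = 43.775
Cutoffs: 345.667 ± 2·43.775 → [258.1, 433.2]
No RTs fall outside the cutoffs; all 12 retained. Mean = 4148/12 = 345.667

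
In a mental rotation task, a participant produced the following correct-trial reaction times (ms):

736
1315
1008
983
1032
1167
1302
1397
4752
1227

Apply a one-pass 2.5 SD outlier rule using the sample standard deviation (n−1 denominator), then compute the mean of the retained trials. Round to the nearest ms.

1130 ms

n = 10, ΣRT = 14919, M = 1491.900
Σ(x−M)² = 12156376.90; s = √(12156376.90/9) = 1162.200
Cutoffs: 1491.900 ± 2.5·1162.200 → [-1413.6, 4397.4]
Outside: 4752 → excluded.
Retained (n=9): Σ = 10167, mean = 10167/9 = 1129.667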